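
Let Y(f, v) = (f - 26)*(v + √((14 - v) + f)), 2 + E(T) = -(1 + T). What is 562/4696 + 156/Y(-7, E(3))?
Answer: 803669/594044 + 52*√13/253 ≈ 2.0939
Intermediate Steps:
E(T) = -3 - T (E(T) = -2 - (1 + T) = -2 + (-1 - T) = -3 - T)
Y(f, v) = (-26 + f)*(v + √(14 + f - v))
562/4696 + 156/Y(-7, E(3)) = 562/4696 + 156/(-26*(-3 - 1*3) - 26*√(14 - 7 - (-3 - 1*3)) - 7*(-3 - 1*3) - 7*√(14 - 7 - (-3 - 1*3))) = 562*(1/4696) + 156/(-26*(-3 - 3) - 26*√(14 - 7 - (-3 - 3)) - 7*(-3 - 3) - 7*√(14 - 7 - (-3 - 3))) = 281/2348 + 156/(-26*(-6) - 26*√(14 - 7 - 1*(-6)) - 7*(-6) - 7*√(14 - 7 - 1*(-6))) = 281/2348 + 156/(156 - 26*√(14 - 7 + 6) + 42 - 7*√(14 - 7 + 6)) = 281/2348 + 156/(156 - 26*√13 + 42 - 7*√13) = 281/2348 + 156/(198 - 33*√13)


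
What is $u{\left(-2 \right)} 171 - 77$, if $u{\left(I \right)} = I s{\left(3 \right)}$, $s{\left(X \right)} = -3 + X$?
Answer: $-77$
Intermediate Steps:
$u{\left(I \right)} = 0$ ($u{\left(I \right)} = I \left(-3 + 3\right) = I 0 = 0$)
$u{\left(-2 \right)} 171 - 77 = 0 \cdot 171 - 77 = 0 - 77 = -77$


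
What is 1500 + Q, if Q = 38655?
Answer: 40155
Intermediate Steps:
1500 + Q = 1500 + 38655 = 40155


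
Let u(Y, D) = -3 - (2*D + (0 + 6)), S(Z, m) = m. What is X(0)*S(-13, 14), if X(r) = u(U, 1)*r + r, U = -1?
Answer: 0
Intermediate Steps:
u(Y, D) = -9 - 2*D (u(Y, D) = -3 - (2*D + 6) = -3 - (6 + 2*D) = -3 + (-6 - 2*D) = -9 - 2*D)
X(r) = -10*r (X(r) = (-9 - 2*1)*r + r = (-9 - 2)*r + r = -11*r + r = -10*r)
X(0)*S(-13, 14) = -10*0*14 = 0*14 = 0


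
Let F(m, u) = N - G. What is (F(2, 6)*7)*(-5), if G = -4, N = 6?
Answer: -350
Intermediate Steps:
F(m, u) = 10 (F(m, u) = 6 - 1*(-4) = 6 + 4 = 10)
(F(2, 6)*7)*(-5) = (10*7)*(-5) = 70*(-5) = -350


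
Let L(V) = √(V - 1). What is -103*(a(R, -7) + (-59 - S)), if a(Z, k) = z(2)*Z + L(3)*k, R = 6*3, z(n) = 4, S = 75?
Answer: 6386 + 721*√2 ≈ 7405.6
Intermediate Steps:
R = 18
L(V) = √(-1 + V)
a(Z, k) = 4*Z + k*√2 (a(Z, k) = 4*Z + √(-1 + 3)*k = 4*Z + √2*k = 4*Z + k*√2)
-103*(a(R, -7) + (-59 - S)) = -103*((4*18 - 7*√2) + (-59 - 1*75)) = -103*((72 - 7*√2) + (-59 - 75)) = -103*((72 - 7*√2) - 134) = -103*(-62 - 7*√2) = 6386 + 721*√2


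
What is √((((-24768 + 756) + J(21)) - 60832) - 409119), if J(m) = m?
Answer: I*√493942 ≈ 702.81*I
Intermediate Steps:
√((((-24768 + 756) + J(21)) - 60832) - 409119) = √((((-24768 + 756) + 21) - 60832) - 409119) = √(((-24012 + 21) - 60832) - 409119) = √((-23991 - 60832) - 409119) = √(-84823 - 409119) = √(-493942) = I*√493942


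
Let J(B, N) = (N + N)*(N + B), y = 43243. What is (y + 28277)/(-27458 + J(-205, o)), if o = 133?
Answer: -7152/4661 ≈ -1.5344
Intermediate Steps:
J(B, N) = 2*N*(B + N) (J(B, N) = (2*N)*(B + N) = 2*N*(B + N))
(y + 28277)/(-27458 + J(-205, o)) = (43243 + 28277)/(-27458 + 2*133*(-205 + 133)) = 71520/(-27458 + 2*133*(-72)) = 71520/(-27458 - 19152) = 71520/(-46610) = 71520*(-1/46610) = -7152/4661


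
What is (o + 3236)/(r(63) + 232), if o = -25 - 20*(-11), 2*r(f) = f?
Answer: 6862/527 ≈ 13.021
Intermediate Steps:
r(f) = f/2
o = 195 (o = -25 + 220 = 195)
(o + 3236)/(r(63) + 232) = (195 + 3236)/((1/2)*63 + 232) = 3431/(63/2 + 232) = 3431/(527/2) = 3431*(2/527) = 6862/527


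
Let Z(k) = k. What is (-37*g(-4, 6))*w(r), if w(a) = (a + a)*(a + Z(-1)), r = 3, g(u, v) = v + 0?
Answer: -2664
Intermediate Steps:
g(u, v) = v
w(a) = 2*a*(-1 + a) (w(a) = (a + a)*(a - 1) = (2*a)*(-1 + a) = 2*a*(-1 + a))
(-37*g(-4, 6))*w(r) = (-37*6)*(2*3*(-1 + 3)) = -444*3*2 = -222*12 = -2664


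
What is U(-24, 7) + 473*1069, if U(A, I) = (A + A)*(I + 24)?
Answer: 504149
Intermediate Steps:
U(A, I) = 2*A*(24 + I) (U(A, I) = (2*A)*(24 + I) = 2*A*(24 + I))
U(-24, 7) + 473*1069 = 2*(-24)*(24 + 7) + 473*1069 = 2*(-24)*31 + 505637 = -1488 + 505637 = 504149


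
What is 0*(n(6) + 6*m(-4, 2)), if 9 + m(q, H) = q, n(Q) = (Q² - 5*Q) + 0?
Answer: 0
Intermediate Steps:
n(Q) = Q² - 5*Q
m(q, H) = -9 + q
0*(n(6) + 6*m(-4, 2)) = 0*(6*(-5 + 6) + 6*(-9 - 4)) = 0*(6*1 + 6*(-13)) = 0*(6 - 78) = 0*(-72) = 0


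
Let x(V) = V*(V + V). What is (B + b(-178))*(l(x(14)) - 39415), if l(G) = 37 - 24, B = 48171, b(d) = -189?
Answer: -1890586764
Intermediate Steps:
x(V) = 2*V² (x(V) = V*(2*V) = 2*V²)
l(G) = 13
(B + b(-178))*(l(x(14)) - 39415) = (48171 - 189)*(13 - 39415) = 47982*(-39402) = -1890586764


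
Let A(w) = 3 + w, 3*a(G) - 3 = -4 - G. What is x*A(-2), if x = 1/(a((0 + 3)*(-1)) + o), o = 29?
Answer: 3/89 ≈ 0.033708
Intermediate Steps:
a(G) = -1/3 - G/3 (a(G) = 1 + (-4 - G)/3 = 1 + (-4/3 - G/3) = -1/3 - G/3)
x = 3/89 (x = 1/((-1/3 - (0 + 3)*(-1)/3) + 29) = 1/((-1/3 - (-1)) + 29) = 1/((-1/3 - 1/3*(-3)) + 29) = 1/((-1/3 + 1) + 29) = 1/(2/3 + 29) = 1/(89/3) = 3/89 ≈ 0.033708)
x*A(-2) = 3*(3 - 2)/89 = (3/89)*1 = 3/89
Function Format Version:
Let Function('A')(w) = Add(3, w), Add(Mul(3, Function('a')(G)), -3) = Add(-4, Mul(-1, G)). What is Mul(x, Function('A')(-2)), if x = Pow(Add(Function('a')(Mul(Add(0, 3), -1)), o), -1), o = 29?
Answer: Rational(3, 89) ≈ 0.033708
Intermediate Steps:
Function('a')(G) = Add(Rational(-1, 3), Mul(Rational(-1, 3), G)) (Function('a')(G) = Add(1, Mul(Rational(1, 3), Add(-4, Mul(-1, G)))) = Add(1, Add(Rational(-4, 3), Mul(Rational(-1, 3), G))) = Add(Rational(-1, 3), Mul(Rational(-1, 3), G)))
x = Rational(3, 89) (x = Pow(Add(Add(Rational(-1, 3), Mul(Rational(-1, 3), Mul(Add(0, 3), -1))), 29), -1) = Pow(Add(Add(Rational(-1, 3), Mul(Rational(-1, 3), Mul(3, -1))), 29), -1) = Pow(Add(Add(Rational(-1, 3), Mul(Rational(-1, 3), -3)), 29), -1) = Pow(Add(Add(Rational(-1, 3), 1), 29), -1) = Pow(Add(Rational(2, 3), 29), -1) = Pow(Rational(89, 3), -1) = Rational(3, 89) ≈ 0.033708)
Mul(x, Function('A')(-2)) = Mul(Rational(3, 89), Add(3, -2)) = Mul(Rational(3, 89), 1) = Rational(3, 89)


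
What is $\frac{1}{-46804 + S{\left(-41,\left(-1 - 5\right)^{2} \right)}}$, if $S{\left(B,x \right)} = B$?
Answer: $- \frac{1}{46845} \approx -2.1347 \cdot 10^{-5}$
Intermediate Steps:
$\frac{1}{-46804 + S{\left(-41,\left(-1 - 5\right)^{2} \right)}} = \frac{1}{-46804 - 41} = \frac{1}{-46845} = - \frac{1}{46845}$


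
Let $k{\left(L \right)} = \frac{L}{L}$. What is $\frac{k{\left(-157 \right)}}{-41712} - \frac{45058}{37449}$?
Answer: $- \frac{626498915}{520690896} \approx -1.2032$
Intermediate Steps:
$k{\left(L \right)} = 1$
$\frac{k{\left(-157 \right)}}{-41712} - \frac{45058}{37449} = 1 \frac{1}{-41712} - \frac{45058}{37449} = 1 \left(- \frac{1}{41712}\right) - \frac{45058}{37449} = - \frac{1}{41712} - \frac{45058}{37449} = - \frac{626498915}{520690896}$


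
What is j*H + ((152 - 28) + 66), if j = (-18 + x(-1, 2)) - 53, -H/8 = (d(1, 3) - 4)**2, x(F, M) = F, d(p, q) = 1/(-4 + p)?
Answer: 11006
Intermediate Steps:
H = -1352/9 (H = -8*(1/(-4 + 1) - 4)**2 = -8*(1/(-3) - 4)**2 = -8*(-1/3 - 4)**2 = -8*(-13/3)**2 = -8*169/9 = -1352/9 ≈ -150.22)
j = -72 (j = (-18 - 1) - 53 = -19 - 53 = -72)
j*H + ((152 - 28) + 66) = -72*(-1352/9) + ((152 - 28) + 66) = 10816 + (124 + 66) = 10816 + 190 = 11006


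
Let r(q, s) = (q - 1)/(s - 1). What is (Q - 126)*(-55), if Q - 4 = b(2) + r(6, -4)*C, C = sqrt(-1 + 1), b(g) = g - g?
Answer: 6710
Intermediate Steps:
r(q, s) = (-1 + q)/(-1 + s)
b(g) = 0
C = 0 (C = sqrt(0) = 0)
Q = 4 (Q = 4 + (0 + ((-1 + 6)/(-1 - 4))*0) = 4 + (0 + (5/(-5))*0) = 4 + (0 - 1/5*5*0) = 4 + (0 - 1*0) = 4 + (0 + 0) = 4 + 0 = 4)
(Q - 126)*(-55) = (4 - 126)*(-55) = -122*(-55) = 6710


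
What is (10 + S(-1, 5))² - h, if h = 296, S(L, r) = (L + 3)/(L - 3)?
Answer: -823/4 ≈ -205.75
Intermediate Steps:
S(L, r) = (3 + L)/(-3 + L)
(10 + S(-1, 5))² - h = (10 + (3 - 1)/(-3 - 1))² - 1*296 = (10 + 2/(-4))² - 296 = (10 - ¼*2)² - 296 = (10 - ½)² - 296 = (19/2)² - 296 = 361/4 - 296 = -823/4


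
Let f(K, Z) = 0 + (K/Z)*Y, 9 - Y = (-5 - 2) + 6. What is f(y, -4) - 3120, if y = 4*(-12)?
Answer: -3000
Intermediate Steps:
y = -48
Y = 10 (Y = 9 - ((-5 - 2) + 6) = 9 - (-7 + 6) = 9 - 1*(-1) = 9 + 1 = 10)
f(K, Z) = 10*K/Z (f(K, Z) = 0 + (K/Z)*10 = 0 + 10*K/Z = 10*K/Z)
f(y, -4) - 3120 = 10*(-48)/(-4) - 3120 = 10*(-48)*(-¼) - 3120 = 120 - 3120 = -3000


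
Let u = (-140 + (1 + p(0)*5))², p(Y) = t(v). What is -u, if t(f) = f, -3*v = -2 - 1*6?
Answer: -142129/9 ≈ -15792.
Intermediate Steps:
v = 8/3 (v = -(-2 - 1*6)/3 = -(-2 - 6)/3 = -⅓*(-8) = 8/3 ≈ 2.6667)
p(Y) = 8/3
u = 142129/9 (u = (-140 + (1 + (8/3)*5))² = (-140 + (1 + 40/3))² = (-140 + 43/3)² = (-377/3)² = 142129/9 ≈ 15792.)
-u = -1*142129/9 = -142129/9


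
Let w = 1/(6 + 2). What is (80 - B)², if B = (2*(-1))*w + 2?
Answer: 97969/16 ≈ 6123.1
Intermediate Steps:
w = ⅛ (w = 1/8 = ⅛ ≈ 0.12500)
B = 7/4 (B = (2*(-1))*(⅛) + 2 = -2*⅛ + 2 = -¼ + 2 = 7/4 ≈ 1.7500)
(80 - B)² = (80 - 1*7/4)² = (80 - 7/4)² = (313/4)² = 97969/16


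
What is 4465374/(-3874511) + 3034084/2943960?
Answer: -347572652029/2851601350890 ≈ -0.12189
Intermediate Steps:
4465374/(-3874511) + 3034084/2943960 = 4465374*(-1/3874511) + 3034084*(1/2943960) = -4465374/3874511 + 758521/735990 = -347572652029/2851601350890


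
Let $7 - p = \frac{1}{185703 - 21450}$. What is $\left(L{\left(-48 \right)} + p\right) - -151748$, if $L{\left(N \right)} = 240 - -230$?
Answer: $\frac{25003412924}{164253} \approx 1.5223 \cdot 10^{5}$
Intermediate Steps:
$p = \frac{1149770}{164253}$ ($p = 7 - \frac{1}{185703 - 21450} = 7 - \frac{1}{164253} = \frac{1149770}{164253} \approx 7.0$)
$L{\left(N \right)} = 470$ ($L{\left(N \right)} = 240 + 230 = 470$)
$\left(L{\left(-48 \right)} + p\right) - -151748 = \left(470 + \frac{1149770}{164253}\right) - -151748 = \frac{78348680}{164253} + 151748 = \frac{25003412924}{164253}$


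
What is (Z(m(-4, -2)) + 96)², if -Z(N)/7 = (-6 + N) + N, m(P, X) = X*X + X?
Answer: 12100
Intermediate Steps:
m(P, X) = X + X² (m(P, X) = X² + X = X + X²)
Z(N) = 42 - 14*N (Z(N) = -7*((-6 + N) + N) = -7*(-6 + 2*N) = 42 - 14*N)
(Z(m(-4, -2)) + 96)² = ((42 - (-28)*(1 - 2)) + 96)² = ((42 - (-28)*(-1)) + 96)² = ((42 - 14*2) + 96)² = ((42 - 28) + 96)² = (14 + 96)² = 110² = 12100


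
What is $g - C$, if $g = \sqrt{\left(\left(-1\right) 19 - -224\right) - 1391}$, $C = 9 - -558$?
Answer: $-567 + i \sqrt{1186} \approx -567.0 + 34.438 i$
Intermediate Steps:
$C = 567$ ($C = 9 + 558 = 567$)
$g = i \sqrt{1186}$ ($g = \sqrt{\left(-19 + 224\right) - 1391} = \sqrt{205 - 1391} = \sqrt{-1186} = i \sqrt{1186} \approx 34.438 i$)
$g - C = i \sqrt{1186} - 567 = -567 + i \sqrt{1186}$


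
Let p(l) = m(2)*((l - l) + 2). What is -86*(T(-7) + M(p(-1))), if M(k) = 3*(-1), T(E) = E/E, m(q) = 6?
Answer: 172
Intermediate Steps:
p(l) = 12 (p(l) = 6*((l - l) + 2) = 6*(0 + 2) = 6*2 = 12)
T(E) = 1
M(k) = -3
-86*(T(-7) + M(p(-1))) = -86*(1 - 3) = -86*(-2) = 172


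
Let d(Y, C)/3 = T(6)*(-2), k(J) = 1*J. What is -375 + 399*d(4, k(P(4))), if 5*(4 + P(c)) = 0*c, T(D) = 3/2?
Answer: -3966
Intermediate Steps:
T(D) = 3/2 (T(D) = 3*(½) = 3/2)
P(c) = -4 (P(c) = -4 + (0*c)/5 = -4 + (⅕)*0 = -4 + 0 = -4)
k(J) = J
d(Y, C) = -9 (d(Y, C) = 3*((3/2)*(-2)) = 3*(-3) = -9)
-375 + 399*d(4, k(P(4))) = -375 + 399*(-9) = -375 - 3591 = -3966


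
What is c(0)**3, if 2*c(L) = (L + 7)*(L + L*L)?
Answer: 0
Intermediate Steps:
c(L) = (7 + L)*(L + L**2)/2 (c(L) = ((L + 7)*(L + L*L))/2 = ((7 + L)*(L + L**2))/2 = (7 + L)*(L + L**2)/2)
c(0)**3 = ((1/2)*0*(7 + 0**2 + 8*0))**3 = ((1/2)*0*(7 + 0 + 0))**3 = ((1/2)*0*7)**3 = 0**3 = 0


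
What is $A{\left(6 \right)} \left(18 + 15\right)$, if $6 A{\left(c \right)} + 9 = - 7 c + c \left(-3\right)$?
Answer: $- \frac{759}{2} \approx -379.5$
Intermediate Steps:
$A{\left(c \right)} = - \frac{3}{2} - \frac{5 c}{3}$ ($A{\left(c \right)} = - \frac{3}{2} + \frac{- 7 c + c \left(-3\right)}{6} = - \frac{3}{2} + \frac{- 7 c - 3 c}{6} = - \frac{3}{2} + \frac{\left(-10\right) c}{6} = - \frac{3}{2} - \frac{5 c}{3}$)
$A{\left(6 \right)} \left(18 + 15\right) = \left(- \frac{3}{2} - 10\right) \left(18 + 15\right) = \left(- \frac{3}{2} - 10\right) 33 = \left(- \frac{23}{2}\right) 33 = - \frac{759}{2}$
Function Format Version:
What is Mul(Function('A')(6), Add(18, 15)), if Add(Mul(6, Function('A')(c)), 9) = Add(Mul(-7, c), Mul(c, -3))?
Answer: Rational(-759, 2) ≈ -379.50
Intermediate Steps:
Function('A')(c) = Add(Rational(-3, 2), Mul(Rational(-5, 3), c)) (Function('A')(c) = Add(Rational(-3, 2), Mul(Rational(1, 6), Add(Mul(-7, c), Mul(c, -3)))) = Add(Rational(-3, 2), Mul(Rational(1, 6), Add(Mul(-7, c), Mul(-3, c)))) = Add(Rational(-3, 2), Mul(Rational(1, 6), Mul(-10, c))) = Add(Rational(-3, 2), Mul(Rational(-5, 3), c)))
Mul(Function('A')(6), Add(18, 15)) = Mul(Add(Rational(-3, 2), Mul(Rational(-5, 3), 6)), Add(18, 15)) = Mul(Add(Rational(-3, 2), -10), 33) = Mul(Rational(-23, 2), 33) = Rational(-759, 2)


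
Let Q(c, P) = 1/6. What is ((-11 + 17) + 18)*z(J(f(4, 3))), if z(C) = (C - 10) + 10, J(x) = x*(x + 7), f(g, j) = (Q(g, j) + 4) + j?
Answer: 7310/3 ≈ 2436.7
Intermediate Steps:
Q(c, P) = ⅙
f(g, j) = 25/6 + j (f(g, j) = (⅙ + 4) + j = 25/6 + j)
J(x) = x*(7 + x)
z(C) = C (z(C) = (-10 + C) + 10 = C)
((-11 + 17) + 18)*z(J(f(4, 3))) = ((-11 + 17) + 18)*((25/6 + 3)*(7 + (25/6 + 3))) = (6 + 18)*(43*(7 + 43/6)/6) = 24*((43/6)*(85/6)) = 24*(3655/36) = 7310/3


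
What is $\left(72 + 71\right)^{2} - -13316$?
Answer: $33765$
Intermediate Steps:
$\left(72 + 71\right)^{2} - -13316 = 143^{2} + 13316 = 20449 + 13316 = 33765$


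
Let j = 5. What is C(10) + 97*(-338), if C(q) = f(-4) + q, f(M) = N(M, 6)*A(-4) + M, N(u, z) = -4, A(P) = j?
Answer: -32800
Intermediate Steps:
A(P) = 5
f(M) = -20 + M (f(M) = -4*5 + M = -20 + M)
C(q) = -24 + q (C(q) = (-20 - 4) + q = -24 + q)
C(10) + 97*(-338) = (-24 + 10) + 97*(-338) = -14 - 32786 = -32800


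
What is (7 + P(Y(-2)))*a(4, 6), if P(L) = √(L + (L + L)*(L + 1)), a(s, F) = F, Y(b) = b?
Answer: 42 + 6*√2 ≈ 50.485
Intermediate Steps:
P(L) = √(L + 2*L*(1 + L)) (P(L) = √(L + (2*L)*(1 + L)) = √(L + 2*L*(1 + L)))
(7 + P(Y(-2)))*a(4, 6) = (7 + √(-2*(3 + 2*(-2))))*6 = (7 + √(-2*(3 - 4)))*6 = (7 + √(-2*(-1)))*6 = (7 + √2)*6 = 42 + 6*√2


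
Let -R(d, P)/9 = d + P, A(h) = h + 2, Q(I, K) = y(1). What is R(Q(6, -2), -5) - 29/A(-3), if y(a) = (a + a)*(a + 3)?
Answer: 2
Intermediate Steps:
y(a) = 2*a*(3 + a) (y(a) = (2*a)*(3 + a) = 2*a*(3 + a))
Q(I, K) = 8 (Q(I, K) = 2*1*(3 + 1) = 2*1*4 = 8)
A(h) = 2 + h
R(d, P) = -9*P - 9*d (R(d, P) = -9*(d + P) = -9*(P + d) = -9*P - 9*d)
R(Q(6, -2), -5) - 29/A(-3) = (-9*(-5) - 9*8) - 29/(2 - 3) = (45 - 72) - 29/(-1) = -27 - 29*(-1) = -27 + 29 = 2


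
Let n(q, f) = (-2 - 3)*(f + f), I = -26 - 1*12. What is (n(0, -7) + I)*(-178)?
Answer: -5696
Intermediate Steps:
I = -38 (I = -26 - 12 = -38)
n(q, f) = -10*f
(n(0, -7) + I)*(-178) = (-10*(-7) - 38)*(-178) = (70 - 38)*(-178) = 32*(-178) = -5696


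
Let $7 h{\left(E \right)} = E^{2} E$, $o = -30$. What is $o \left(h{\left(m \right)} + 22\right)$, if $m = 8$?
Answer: $- \frac{19980}{7} \approx -2854.3$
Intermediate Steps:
$h{\left(E \right)} = \frac{E^{3}}{7}$ ($h{\left(E \right)} = \frac{E^{2} E}{7} = \frac{E^{3}}{7}$)
$o \left(h{\left(m \right)} + 22\right) = - 30 \left(\frac{8^{3}}{7} + 22\right) = - 30 \left(\frac{1}{7} \cdot 512 + 22\right) = - 30 \left(\frac{512}{7} + 22\right) = \left(-30\right) \frac{666}{7} = - \frac{19980}{7}$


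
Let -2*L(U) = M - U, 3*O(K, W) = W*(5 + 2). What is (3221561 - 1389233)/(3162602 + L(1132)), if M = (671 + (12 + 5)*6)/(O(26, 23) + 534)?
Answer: 6460788528/11153328049 ≈ 0.57927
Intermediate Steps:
O(K, W) = 7*W/3 (O(K, W) = (W*(5 + 2))/3 = (W*7)/3 = (7*W)/3 = 7*W/3)
M = 2319/1763 (M = (671 + (12 + 5)*6)/((7/3)*23 + 534) = (671 + 17*6)/(161/3 + 534) = (671 + 102)/(1763/3) = 773*(3/1763) = 2319/1763 ≈ 1.3154)
L(U) = -2319/3526 + U/2 (L(U) = -(2319/1763 - U)/2 = -2319/3526 + U/2)
(3221561 - 1389233)/(3162602 + L(1132)) = (3221561 - 1389233)/(3162602 + (-2319/3526 + (½)*1132)) = 1832328/(3162602 + (-2319/3526 + 566)) = 1832328/(3162602 + 1993397/3526) = 1832328/(11153328049/3526) = 1832328*(3526/11153328049) = 6460788528/11153328049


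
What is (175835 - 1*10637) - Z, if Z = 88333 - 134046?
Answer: 210911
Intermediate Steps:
Z = -45713
(175835 - 1*10637) - Z = (175835 - 1*10637) - 1*(-45713) = (175835 - 10637) + 45713 = 165198 + 45713 = 210911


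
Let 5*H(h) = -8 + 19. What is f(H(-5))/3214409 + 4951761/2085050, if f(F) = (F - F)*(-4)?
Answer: 4951761/2085050 ≈ 2.3749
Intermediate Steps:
H(h) = 11/5 (H(h) = (-8 + 19)/5 = (⅕)*11 = 11/5)
f(F) = 0 (f(F) = 0*(-4) = 0)
f(H(-5))/3214409 + 4951761/2085050 = 0/3214409 + 4951761/2085050 = 0*(1/3214409) + 4951761*(1/2085050) = 0 + 4951761/2085050 = 4951761/2085050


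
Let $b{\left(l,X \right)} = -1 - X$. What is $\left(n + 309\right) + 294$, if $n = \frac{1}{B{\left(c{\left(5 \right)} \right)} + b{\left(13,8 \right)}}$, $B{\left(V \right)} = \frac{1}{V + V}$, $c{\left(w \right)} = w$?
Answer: $\frac{53657}{89} \approx 602.89$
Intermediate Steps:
$B{\left(V \right)} = \frac{1}{2 V}$
$n = - \frac{10}{89}$ ($n = \frac{1}{\frac{1}{2 \cdot 5} - 9} = \frac{1}{\frac{1}{2} \cdot \frac{1}{5} - 9} = \frac{1}{\frac{1}{10} - 9} = \frac{1}{- \frac{89}{10}} = - \frac{10}{89} \approx -0.11236$)
$\left(n + 309\right) + 294 = \left(- \frac{10}{89} + 309\right) + 294 = \frac{27491}{89} + 294 = \frac{53657}{89}$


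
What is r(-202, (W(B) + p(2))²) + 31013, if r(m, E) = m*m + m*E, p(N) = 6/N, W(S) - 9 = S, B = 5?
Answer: 13439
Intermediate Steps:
W(S) = 9 + S
r(m, E) = m² + E*m
r(-202, (W(B) + p(2))²) + 31013 = -202*(((9 + 5) + 6/2)² - 202) + 31013 = -202*((14 + 6*(½))² - 202) + 31013 = -202*((14 + 3)² - 202) + 31013 = -202*(17² - 202) + 31013 = -202*(289 - 202) + 31013 = -202*87 + 31013 = -17574 + 31013 = 13439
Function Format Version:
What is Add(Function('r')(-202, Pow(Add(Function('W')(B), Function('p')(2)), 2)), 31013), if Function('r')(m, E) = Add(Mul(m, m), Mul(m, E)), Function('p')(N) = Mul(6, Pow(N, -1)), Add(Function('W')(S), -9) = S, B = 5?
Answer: 13439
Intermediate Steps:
Function('W')(S) = Add(9, S)
Function('r')(m, E) = Add(Pow(m, 2), Mul(E, m))
Add(Function('r')(-202, Pow(Add(Function('W')(B), Function('p')(2)), 2)), 31013) = Add(Mul(-202, Add(Pow(Add(Add(9, 5), Mul(6, Pow(2, -1))), 2), -202)), 31013) = Add(Mul(-202, Add(Pow(Add(14, Mul(6, Rational(1, 2))), 2), -202)), 31013) = Add(Mul(-202, Add(Pow(Add(14, 3), 2), -202)), 31013) = Add(Mul(-202, Add(Pow(17, 2), -202)), 31013) = Add(Mul(-202, Add(289, -202)), 31013) = Add(Mul(-202, 87), 31013) = Add(-17574, 31013) = 13439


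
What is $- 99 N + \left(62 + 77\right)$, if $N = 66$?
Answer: $-6395$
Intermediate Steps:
$- 99 N + \left(62 + 77\right) = \left(-99\right) 66 + \left(62 + 77\right) = -6534 + 139 = -6395$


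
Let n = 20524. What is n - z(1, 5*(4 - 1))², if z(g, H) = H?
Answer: 20299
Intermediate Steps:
n - z(1, 5*(4 - 1))² = 20524 - (5*(4 - 1))² = 20524 - (5*3)² = 20524 - 1*15² = 20524 - 1*225 = 20524 - 225 = 20299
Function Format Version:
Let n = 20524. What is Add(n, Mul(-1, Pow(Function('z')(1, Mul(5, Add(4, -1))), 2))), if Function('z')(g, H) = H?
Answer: 20299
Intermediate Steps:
Add(n, Mul(-1, Pow(Function('z')(1, Mul(5, Add(4, -1))), 2))) = Add(20524, Mul(-1, Pow(Mul(5, Add(4, -1)), 2))) = Add(20524, Mul(-1, Pow(Mul(5, 3), 2))) = Add(20524, Mul(-1, Pow(15, 2))) = Add(20524, Mul(-1, 225)) = Add(20524, -225) = 20299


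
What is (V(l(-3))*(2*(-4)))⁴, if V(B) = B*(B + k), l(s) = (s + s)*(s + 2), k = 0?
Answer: 6879707136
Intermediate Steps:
l(s) = 2*s*(2 + s) (l(s) = (2*s)*(2 + s) = 2*s*(2 + s))
V(B) = B² (V(B) = B*(B + 0) = B*B = B²)
(V(l(-3))*(2*(-4)))⁴ = ((2*(-3)*(2 - 3))²*(2*(-4)))⁴ = ((2*(-3)*(-1))²*(-8))⁴ = (6²*(-8))⁴ = (36*(-8))⁴ = (-288)⁴ = 6879707136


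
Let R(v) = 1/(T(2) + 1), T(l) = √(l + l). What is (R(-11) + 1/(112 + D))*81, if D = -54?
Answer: 1647/58 ≈ 28.397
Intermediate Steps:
T(l) = √2*√l (T(l) = √(2*l) = √2*√l)
R(v) = ⅓ (R(v) = 1/(√2*√2 + 1) = 1/(2 + 1) = 1/3 = ⅓)
(R(-11) + 1/(112 + D))*81 = (⅓ + 1/(112 - 54))*81 = (⅓ + 1/58)*81 = (61/174)*81 = 1647/58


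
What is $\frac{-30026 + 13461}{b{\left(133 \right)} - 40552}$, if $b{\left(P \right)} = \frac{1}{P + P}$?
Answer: $\frac{4406290}{10786831} \approx 0.40849$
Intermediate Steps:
$b{\left(P \right)} = \frac{1}{2 P}$
$\frac{-30026 + 13461}{b{\left(133 \right)} - 40552} = \frac{-30026 + 13461}{\frac{1}{2 \cdot 133} - 40552} = - \frac{16565}{\frac{1}{2} \cdot \frac{1}{133} - 40552} = - \frac{16565}{\frac{1}{266} - 40552} = - \frac{16565}{- \frac{10786831}{266}} = \left(-16565\right) \left(- \frac{266}{10786831}\right) = \frac{4406290}{10786831}$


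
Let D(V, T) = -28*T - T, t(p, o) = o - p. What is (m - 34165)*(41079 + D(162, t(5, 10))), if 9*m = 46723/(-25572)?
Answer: -160933108677781/115074 ≈ -1.3985e+9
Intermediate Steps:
m = -46723/230148 (m = (46723/(-25572))/9 = (46723*(-1/25572))/9 = (⅑)*(-46723/25572) = -46723/230148 ≈ -0.20301)
D(V, T) = -29*T
(m - 34165)*(41079 + D(162, t(5, 10))) = (-46723/230148 - 34165)*(41079 - 29*(10 - 1*5)) = -7863053143*(41079 - 29*(10 - 5))/230148 = -7863053143*(41079 - 29*5)/230148 = -7863053143*(41079 - 145)/230148 = -7863053143/230148*40934 = -160933108677781/115074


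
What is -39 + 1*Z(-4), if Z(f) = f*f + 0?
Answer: -23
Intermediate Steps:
Z(f) = f**2 (Z(f) = f**2 + 0 = f**2)
-39 + 1*Z(-4) = -39 + 1*(-4)**2 = -39 + 1*16 = -39 + 16 = -23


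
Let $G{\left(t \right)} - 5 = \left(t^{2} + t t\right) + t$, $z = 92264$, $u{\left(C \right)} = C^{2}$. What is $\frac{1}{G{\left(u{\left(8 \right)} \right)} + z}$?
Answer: $\frac{1}{100525} \approx 9.9478 \cdot 10^{-6}$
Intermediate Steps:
$G{\left(t \right)} = 5 + t + 2 t^{2}$ ($G{\left(t \right)} = 5 + \left(\left(t^{2} + t t\right) + t\right) = 5 + \left(\left(t^{2} + t^{2}\right) + t\right) = 5 + \left(2 t^{2} + t\right) = 5 + \left(t + 2 t^{2}\right) = 5 + t + 2 t^{2}$)
$\frac{1}{G{\left(u{\left(8 \right)} \right)} + z} = \frac{1}{\left(5 + 8^{2} + 2 \left(8^{2}\right)^{2}\right) + 92264} = \frac{1}{\left(5 + 64 + 2 \cdot 64^{2}\right) + 92264} = \frac{1}{\left(5 + 64 + 2 \cdot 4096\right) + 92264} = \frac{1}{\left(5 + 64 + 8192\right) + 92264} = \frac{1}{8261 + 92264} = \frac{1}{100525}$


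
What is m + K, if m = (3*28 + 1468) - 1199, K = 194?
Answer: 547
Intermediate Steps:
m = 353 (m = (84 + 1468) - 1199 = 1552 - 1199 = 353)
m + K = 353 + 194 = 547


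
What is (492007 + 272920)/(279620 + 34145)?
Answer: 764927/313765 ≈ 2.4379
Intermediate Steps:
(492007 + 272920)/(279620 + 34145) = 764927/313765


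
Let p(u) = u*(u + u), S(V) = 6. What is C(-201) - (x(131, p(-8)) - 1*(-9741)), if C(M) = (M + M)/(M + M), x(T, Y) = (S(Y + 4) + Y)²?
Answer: -27696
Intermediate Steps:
p(u) = 2*u² (p(u) = u*(2*u) = 2*u²)
x(T, Y) = (6 + Y)²
C(M) = 1 (C(M) = (2*M)/((2*M)) = (2*M)*(1/(2*M)) = 1)
C(-201) - (x(131, p(-8)) - 1*(-9741)) = 1 - ((6 + 2*(-8)²)² - 1*(-9741)) = 1 - ((6 + 2*64)² + 9741) = 1 - ((6 + 128)² + 9741) = 1 - (134² + 9741) = 1 - (17956 + 9741) = 1 - 1*27697 = 1 - 27697 = -27696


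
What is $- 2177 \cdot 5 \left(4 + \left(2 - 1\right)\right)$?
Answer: $-54425$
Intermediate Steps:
$- 2177 \cdot 5 \left(4 + \left(2 - 1\right)\right) = - 2177 \cdot 5 \left(4 + 1\right) = - 2177 \cdot 5 \cdot 5 = \left(-2177\right) 25 = -54425$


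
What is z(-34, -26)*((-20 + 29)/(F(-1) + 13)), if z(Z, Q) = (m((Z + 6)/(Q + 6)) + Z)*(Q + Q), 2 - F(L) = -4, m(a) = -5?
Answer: 18252/19 ≈ 960.63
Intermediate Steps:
F(L) = 6 (F(L) = 2 - 1*(-4) = 2 + 4 = 6)
z(Z, Q) = 2*Q*(-5 + Z) (z(Z, Q) = (-5 + Z)*(Q + Q) = (-5 + Z)*(2*Q) = 2*Q*(-5 + Z))
z(-34, -26)*((-20 + 29)/(F(-1) + 13)) = (2*(-26)*(-5 - 34))*((-20 + 29)/(6 + 13)) = (2*(-26)*(-39))*(9/19) = 2028*(9*(1/19)) = 2028*(9/19) = 18252/19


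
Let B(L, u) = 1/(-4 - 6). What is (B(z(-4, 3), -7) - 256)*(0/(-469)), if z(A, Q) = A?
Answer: 0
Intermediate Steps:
B(L, u) = -1/10 (B(L, u) = 1/(-10) = -1/10)
(B(z(-4, 3), -7) - 256)*(0/(-469)) = (-1/10 - 256)*(0/(-469)) = -0*(-1)/469 = -2561/10*0 = 0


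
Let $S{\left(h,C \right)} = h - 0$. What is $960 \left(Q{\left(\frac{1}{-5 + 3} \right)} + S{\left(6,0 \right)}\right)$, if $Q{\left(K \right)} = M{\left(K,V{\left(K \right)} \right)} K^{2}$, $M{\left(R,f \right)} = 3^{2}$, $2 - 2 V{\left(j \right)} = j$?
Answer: $7920$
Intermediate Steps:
$S{\left(h,C \right)} = h$ ($S{\left(h,C \right)} = h + 0 = h$)
$V{\left(j \right)} = 1 - \frac{j}{2}$
$M{\left(R,f \right)} = 9$
$Q{\left(K \right)} = 9 K^{2}$
$960 \left(Q{\left(\frac{1}{-5 + 3} \right)} + S{\left(6,0 \right)}\right) = 960 \left(9 \left(\frac{1}{-5 + 3}\right)^{2} + 6\right) = 960 \left(9 \left(\frac{1}{-2}\right)^{2} + 6\right) = 960 \left(9 \left(- \frac{1}{2}\right)^{2} + 6\right) = 960 \left(9 \cdot \frac{1}{4} + 6\right) = 960 \left(\frac{9}{4} + 6\right) = 960 \cdot \frac{33}{4} = 7920$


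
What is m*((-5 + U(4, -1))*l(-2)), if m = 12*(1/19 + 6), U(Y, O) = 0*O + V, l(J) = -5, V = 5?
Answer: 0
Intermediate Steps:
U(Y, O) = 5 (U(Y, O) = 0*O + 5 = 0 + 5 = 5)
m = 1380/19 (m = 12*(1/19 + 6) = 12*(115/19) = 1380/19 ≈ 72.632)
m*((-5 + U(4, -1))*l(-2)) = 1380*((-5 + 5)*(-5))/19 = 1380*(0*(-5))/19 = (1380/19)*0 = 0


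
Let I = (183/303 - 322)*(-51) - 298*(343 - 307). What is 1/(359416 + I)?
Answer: 101/36872999 ≈ 2.7391e-6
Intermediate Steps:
I = 571983/101 (I = (183*(1/303) - 322)*(-51) - 298*36 = (61/101 - 322)*(-51) - 10728 = -32461/101*(-51) - 10728 = 1655511/101 - 10728 = 571983/101 ≈ 5663.2)
1/(359416 + I) = 1/(359416 + 571983/101) = 1/(36872999/101) = 101/36872999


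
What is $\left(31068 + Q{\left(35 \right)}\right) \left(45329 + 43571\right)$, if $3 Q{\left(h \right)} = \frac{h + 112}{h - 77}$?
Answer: $\frac{8285524450}{3} \approx 2.7618 \cdot 10^{9}$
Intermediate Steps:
$Q{\left(h \right)} = \frac{112 + h}{3 \left(-77 + h\right)}$ ($Q{\left(h \right)} = \frac{\left(h + 112\right) \frac{1}{h - 77}}{3} = \frac{\left(112 + h\right) \frac{1}{-77 + h}}{3} = \frac{\frac{1}{-77 + h} \left(112 + h\right)}{3} = \frac{112 + h}{3 \left(-77 + h\right)}$)
$\left(31068 + Q{\left(35 \right)}\right) \left(45329 + 43571\right) = \left(31068 + \frac{112 + 35}{3 \left(-77 + 35\right)}\right) \left(45329 + 43571\right) = \left(31068 + \frac{1}{3} \frac{1}{-42} \cdot 147\right) 88900 = \left(31068 + \frac{1}{3} \left(- \frac{1}{42}\right) 147\right) 88900 = \left(31068 - \frac{7}{6}\right) 88900 = \frac{186401}{6} \cdot 88900 = \frac{8285524450}{3}$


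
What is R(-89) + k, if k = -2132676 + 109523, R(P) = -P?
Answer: -2023064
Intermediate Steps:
k = -2023153
R(-89) + k = -1*(-89) - 2023153 = 89 - 2023153 = -2023064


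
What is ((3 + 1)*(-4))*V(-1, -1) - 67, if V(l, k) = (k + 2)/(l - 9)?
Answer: -327/5 ≈ -65.400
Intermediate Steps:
V(l, k) = (2 + k)/(-9 + l)
((3 + 1)*(-4))*V(-1, -1) - 67 = ((3 + 1)*(-4))*((2 - 1)/(-9 - 1)) - 67 = (4*(-4))*(1/(-10)) - 67 = -(-8)/5 - 67 = -16*(-⅒) - 67 = 8/5 - 67 = -327/5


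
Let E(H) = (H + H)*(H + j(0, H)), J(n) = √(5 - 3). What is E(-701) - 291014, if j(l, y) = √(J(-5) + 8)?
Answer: 691788 - 1402*√(8 + √2) ≈ 6.8749e+5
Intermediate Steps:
J(n) = √2
j(l, y) = √(8 + √2) (j(l, y) = √(√2 + 8) = √(8 + √2))
E(H) = 2*H*(H + √(8 + √2)) (E(H) = (H + H)*(H + √(8 + √2)) = (2*H)*(H + √(8 + √2)) = 2*H*(H + √(8 + √2)))
E(-701) - 291014 = 2*(-701)*(-701 + √(8 + √2)) - 291014 = (982802 - 1402*√(8 + √2)) - 291014 = 691788 - 1402*√(8 + √2)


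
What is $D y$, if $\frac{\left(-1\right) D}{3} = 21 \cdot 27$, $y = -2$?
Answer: $3402$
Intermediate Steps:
$D = -1701$ ($D = - 3 \cdot 21 \cdot 27 = \left(-3\right) 567 = -1701$)
$D y = \left(-1701\right) \left(-2\right) = 3402$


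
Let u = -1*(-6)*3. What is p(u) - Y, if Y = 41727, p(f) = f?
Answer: -41709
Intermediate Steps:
u = 18 (u = 6*3 = 18)
p(u) - Y = 18 - 1*41727 = 18 - 41727 = -41709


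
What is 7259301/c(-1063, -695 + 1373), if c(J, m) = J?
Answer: -7259301/1063 ≈ -6829.1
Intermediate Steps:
7259301/c(-1063, -695 + 1373) = 7259301/(-1063) = 7259301*(-1/1063) = -7259301/1063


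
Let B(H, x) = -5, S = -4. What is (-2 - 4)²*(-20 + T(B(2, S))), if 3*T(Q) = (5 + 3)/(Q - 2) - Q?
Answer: -4716/7 ≈ -673.71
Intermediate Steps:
T(Q) = -Q/3 + 8/(3*(-2 + Q)) (T(Q) = ((5 + 3)/(Q - 2) - Q)/3 = (8/(-2 + Q) - Q)/3 = (-Q + 8/(-2 + Q))/3 = -Q/3 + 8/(3*(-2 + Q)))
(-2 - 4)²*(-20 + T(B(2, S))) = (-2 - 4)²*(-20 + (8 - 1*(-5)² + 2*(-5))/(3*(-2 - 5))) = (-6)²*(-20 + (⅓)*(8 - 1*25 - 10)/(-7)) = 36*(-20 + (⅓)*(-⅐)*(8 - 25 - 10)) = 36*(-20 + (⅓)*(-⅐)*(-27)) = 36*(-20 + 9/7) = 36*(-131/7) = -4716/7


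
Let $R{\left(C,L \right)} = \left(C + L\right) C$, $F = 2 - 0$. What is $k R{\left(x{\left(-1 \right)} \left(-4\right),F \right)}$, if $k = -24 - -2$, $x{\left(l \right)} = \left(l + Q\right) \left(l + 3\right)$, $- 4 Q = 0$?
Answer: $-1760$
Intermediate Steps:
$Q = 0$ ($Q = \left(- \frac{1}{4}\right) 0 = 0$)
$x{\left(l \right)} = l \left(3 + l\right)$ ($x{\left(l \right)} = \left(l + 0\right) \left(l + 3\right) = l \left(3 + l\right)$)
$F = 2$ ($F = 2 + 0 = 2$)
$R{\left(C,L \right)} = C \left(C + L\right)$
$k = -22$ ($k = -24 + 2 = -22$)
$k R{\left(x{\left(-1 \right)} \left(-4\right),F \right)} = - 22 - (3 - 1) \left(-4\right) \left(- (3 - 1) \left(-4\right) + 2\right) = - 22 \left(-1\right) 2 \left(-4\right) \left(\left(-1\right) 2 \left(-4\right) + 2\right) = - 22 \left(-2\right) \left(-4\right) \left(\left(-2\right) \left(-4\right) + 2\right) = - 22 \cdot 8 \left(8 + 2\right) = - 22 \cdot 8 \cdot 10 = \left(-22\right) 80 = -1760$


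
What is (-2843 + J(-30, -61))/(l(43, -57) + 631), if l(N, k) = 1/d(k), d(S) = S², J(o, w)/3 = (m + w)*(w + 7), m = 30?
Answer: 7079571/2050120 ≈ 3.4532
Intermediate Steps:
J(o, w) = 3*(7 + w)*(30 + w) (J(o, w) = 3*((30 + w)*(w + 7)) = 3*((30 + w)*(7 + w)) = 3*((7 + w)*(30 + w)) = 3*(7 + w)*(30 + w))
l(N, k) = k⁻² (l(N, k) = 1/(k²) = k⁻²)
(-2843 + J(-30, -61))/(l(43, -57) + 631) = (-2843 + (630 + 3*(-61)² + 111*(-61)))/((-57)⁻² + 631) = (-2843 + (630 + 3*3721 - 6771))/(1/3249 + 631) = (-2843 + (630 + 11163 - 6771))/(2050120/3249) = (-2843 + 5022)*(3249/2050120) = 2179*(3249/2050120) = 7079571/2050120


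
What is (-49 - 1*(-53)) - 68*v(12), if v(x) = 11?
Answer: -744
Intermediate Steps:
(-49 - 1*(-53)) - 68*v(12) = (-49 - 1*(-53)) - 68*11 = (-49 + 53) - 748 = 4 - 748 = -744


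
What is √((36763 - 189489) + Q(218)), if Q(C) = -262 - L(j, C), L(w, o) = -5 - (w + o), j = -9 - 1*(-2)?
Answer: 2*I*√38193 ≈ 390.86*I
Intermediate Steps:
j = -7 (j = -9 + 2 = -7)
L(w, o) = -5 - o - w (L(w, o) = -5 - (o + w) = -5 + (-o - w) = -5 - o - w)
Q(C) = -264 + C (Q(C) = -262 - (-5 - C - 1*(-7)) = -262 - (-5 - C + 7) = -262 - (2 - C) = -262 + (-2 + C) = -264 + C)
√((36763 - 189489) + Q(218)) = √((36763 - 189489) + (-264 + 218)) = √(-152726 - 46) = √(-152772) = 2*I*√38193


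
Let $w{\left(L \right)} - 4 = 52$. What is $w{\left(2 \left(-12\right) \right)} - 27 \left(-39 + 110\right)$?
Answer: $-1861$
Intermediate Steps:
$w{\left(L \right)} = 56$ ($w{\left(L \right)} = 4 + 52 = 56$)
$w{\left(2 \left(-12\right) \right)} - 27 \left(-39 + 110\right) = 56 - 27 \left(-39 + 110\right) = 56 - 1917 = -1861$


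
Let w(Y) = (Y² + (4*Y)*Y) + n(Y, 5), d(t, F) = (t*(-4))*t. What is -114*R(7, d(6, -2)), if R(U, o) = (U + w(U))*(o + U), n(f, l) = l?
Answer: 4013826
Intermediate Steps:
d(t, F) = -4*t² (d(t, F) = (-4*t)*t = -4*t²)
w(Y) = 5 + 5*Y² (w(Y) = (Y² + (4*Y)*Y) + 5 = (Y² + 4*Y²) + 5 = 5*Y² + 5 = 5 + 5*Y²)
R(U, o) = (U + o)*(5 + U + 5*U²) (R(U, o) = (U + (5 + 5*U²))*(o + U) = (5 + U + 5*U²)*(U + o) = (U + o)*(5 + U + 5*U²))
-114*R(7, d(6, -2)) = -114*(7² + 7*(-4*6²) + 5*7*(1 + 7²) + 5*(-4*6²)*(1 + 7²)) = -114*(49 + 7*(-4*36) + 5*7*(1 + 49) + 5*(-4*36)*(1 + 49)) = -114*(49 + 7*(-144) + 5*7*50 + 5*(-144)*50) = -114*(49 - 1008 + 1750 - 36000) = -114*(-35209) = 4013826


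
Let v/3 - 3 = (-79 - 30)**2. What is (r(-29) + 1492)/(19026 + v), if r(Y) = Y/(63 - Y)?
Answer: 45745/1676792 ≈ 0.027281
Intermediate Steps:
v = 35652 (v = 9 + 3*(-79 - 30)**2 = 9 + 3*(-109)**2 = 9 + 3*11881 = 9 + 35643 = 35652)
(r(-29) + 1492)/(19026 + v) = (-1*(-29)/(-63 - 29) + 1492)/(19026 + 35652) = (-1*(-29)/(-92) + 1492)/54678 = (-1*(-29)*(-1/92) + 1492)*(1/54678) = (-29/92 + 1492)*(1/54678) = (137235/92)*(1/54678) = 45745/1676792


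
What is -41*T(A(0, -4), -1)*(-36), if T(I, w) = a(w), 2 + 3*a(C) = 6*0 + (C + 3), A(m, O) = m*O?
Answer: 0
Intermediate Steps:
A(m, O) = O*m
a(C) = 1/3 + C/3 (a(C) = -2/3 + (6*0 + (C + 3))/3 = -2/3 + (0 + (3 + C))/3 = -2/3 + (3 + C)/3 = -2/3 + (1 + C/3) = 1/3 + C/3)
T(I, w) = 1/3 + w/3
-41*T(A(0, -4), -1)*(-36) = -41*(1/3 + (1/3)*(-1))*(-36) = -41*(1/3 - 1/3)*(-36) = -41*0*(-36) = 0*(-36) = 0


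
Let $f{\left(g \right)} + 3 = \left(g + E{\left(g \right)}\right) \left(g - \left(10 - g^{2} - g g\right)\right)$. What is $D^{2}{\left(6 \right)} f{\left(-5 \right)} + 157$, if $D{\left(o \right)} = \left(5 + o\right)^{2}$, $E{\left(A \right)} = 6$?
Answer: $468669$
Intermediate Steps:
$f{\left(g \right)} = -3 + \left(6 + g\right) \left(-10 + g + 2 g^{2}\right)$ ($f{\left(g \right)} = -3 + \left(g + 6\right) \left(g - \left(10 - g^{2} - g g\right)\right) = -3 + \left(6 + g\right) \left(g + \left(\left(g^{2} + g^{2}\right) - 10\right)\right) = -3 + \left(6 + g\right) \left(g + \left(2 g^{2} - 10\right)\right) = -3 + \left(6 + g\right) \left(g + \left(-10 + 2 g^{2}\right)\right) = -3 + \left(6 + g\right) \left(-10 + g + 2 g^{2}\right)$)
$D^{2}{\left(6 \right)} f{\left(-5 \right)} + 157 = \left(\left(5 + 6\right)^{2}\right)^{2} \left(-63 - -20 + 2 \left(-5\right)^{3} + 13 \left(-5\right)^{2}\right) + 157 = \left(11^{2}\right)^{2} \left(-63 + 20 + 2 \left(-125\right) + 13 \cdot 25\right) + 157 = 121^{2} \left(-63 + 20 - 250 + 325\right) + 157 = 14641 \cdot 32 + 157 = 468512 + 157 = 468669$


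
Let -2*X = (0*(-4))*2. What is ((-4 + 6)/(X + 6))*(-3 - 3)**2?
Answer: 12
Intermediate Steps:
X = 0 (X = -0*(-4)*2/2 = -0*2 = -1/2*0 = 0)
((-4 + 6)/(X + 6))*(-3 - 3)**2 = ((-4 + 6)/(0 + 6))*(-3 - 3)**2 = (2/6)*(-6)**2 = (2*(1/6))*36 = (1/3)*36 = 12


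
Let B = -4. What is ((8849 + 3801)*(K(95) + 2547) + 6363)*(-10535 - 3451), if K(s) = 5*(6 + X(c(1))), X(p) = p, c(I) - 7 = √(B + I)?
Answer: -462211607718 - 884614500*I*√3 ≈ -4.6221e+11 - 1.5322e+9*I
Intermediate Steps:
c(I) = 7 + √(-4 + I)
K(s) = 65 + 5*I*√3 (K(s) = 5*(6 + (7 + √(-4 + 1))) = 5*(6 + (7 + √(-3))) = 5*(6 + (7 + I*√3)) = 5*(13 + I*√3) = 65 + 5*I*√3)
((8849 + 3801)*(K(95) + 2547) + 6363)*(-10535 - 3451) = ((8849 + 3801)*((65 + 5*I*√3) + 2547) + 6363)*(-10535 - 3451) = (12650*(2612 + 5*I*√3) + 6363)*(-13986) = ((33041800 + 63250*I*√3) + 6363)*(-13986) = (33048163 + 63250*I*√3)*(-13986) = -462211607718 - 884614500*I*√3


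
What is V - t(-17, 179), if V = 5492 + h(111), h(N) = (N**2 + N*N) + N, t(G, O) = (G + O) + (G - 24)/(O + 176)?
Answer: 10679506/355 ≈ 30083.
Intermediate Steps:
t(G, O) = G + O + (-24 + G)/(176 + O) (t(G, O) = (G + O) + (-24 + G)/(176 + O) = G + O + (-24 + G)/(176 + O))
h(N) = N + 2*N**2 (h(N) = (N**2 + N**2) + N = 2*N**2 + N = N + 2*N**2)
V = 30245 (V = 5492 + 111*(1 + 2*111) = 5492 + 111*(1 + 222) = 5492 + 111*223 = 5492 + 24753 = 30245)
V - t(-17, 179) = 30245 - (-24 + 179**2 + 176*179 + 177*(-17) - 17*179)/(176 + 179) = 30245 - (-24 + 32041 + 31504 - 3009 - 3043)/355 = 30245 - 57469/355 = 10679506/355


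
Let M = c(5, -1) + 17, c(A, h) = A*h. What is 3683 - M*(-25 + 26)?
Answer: 3671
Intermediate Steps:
M = 12 (M = 5*(-1) + 17 = -5 + 17 = 12)
3683 - M*(-25 + 26) = 3683 - 12*(-25 + 26) = 3683 - 12 = 3671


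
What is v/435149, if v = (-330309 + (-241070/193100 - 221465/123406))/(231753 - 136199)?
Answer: -196780910731083/24771107253514940890 ≈ -7.9440e-6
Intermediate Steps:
v = -196780910731083/56925575500610 (v = (-330309 + (-241070*1/193100 - 221465*1/123406))/95554 = (-330309 + (-24107/19310 - 221465/123406))*(1/95554) = (-330309 - 1812859398/595742465)*(1/95554) = -196780910731083/595742465*1/95554 = -196780910731083/56925575500610 ≈ -3.4568)
v/435149 = -196780910731083/56925575500610/435149 = -196780910731083/56925575500610*1/435149 = -196780910731083/24771107253514940890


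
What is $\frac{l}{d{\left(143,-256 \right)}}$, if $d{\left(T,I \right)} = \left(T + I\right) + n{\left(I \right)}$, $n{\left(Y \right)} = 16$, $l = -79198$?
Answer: $\frac{79198}{97} \approx 816.47$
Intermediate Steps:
$d{\left(T,I \right)} = 16 + I + T$ ($d{\left(T,I \right)} = \left(T + I\right) + 16 = \left(I + T\right) + 16 = 16 + I + T$)
$\frac{l}{d{\left(143,-256 \right)}} = - \frac{79198}{16 - 256 + 143} = - \frac{79198}{-97} = \left(-79198\right) \left(- \frac{1}{97}\right) = \frac{79198}{97}$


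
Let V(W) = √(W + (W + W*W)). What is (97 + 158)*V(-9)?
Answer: 765*√7 ≈ 2024.0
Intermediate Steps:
V(W) = √(W² + 2*W) (V(W) = √(W + (W + W²)) = √(W² + 2*W))
(97 + 158)*V(-9) = (97 + 158)*√(-9*(2 - 9)) = 255*√(-9*(-7)) = 255*√63 = 255*(3*√7) = 765*√7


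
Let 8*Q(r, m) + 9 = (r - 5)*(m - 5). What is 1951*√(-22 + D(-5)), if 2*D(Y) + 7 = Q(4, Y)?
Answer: 1951*I*√407/4 ≈ 9840.0*I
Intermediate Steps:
Q(r, m) = -9/8 + (-5 + m)*(-5 + r)/8 (Q(r, m) = -9/8 + ((r - 5)*(m - 5))/8 = -9/8 + ((-5 + r)*(-5 + m))/8 = -9/8 + ((-5 + m)*(-5 + r))/8 = -9/8 + (-5 + m)*(-5 + r)/8)
D(Y) = -15/4 - Y/16 (D(Y) = -7/2 + (2 - 5*Y/8 - 5/8*4 + (⅛)*Y*4)/2 = -7/2 + (2 - 5*Y/8 - 5/2 + Y/2)/2 = -7/2 + (-½ - Y/8)/2 = -7/2 + (-¼ - Y/16) = -15/4 - Y/16)
1951*√(-22 + D(-5)) = 1951*√(-22 + (-15/4 - 1/16*(-5))) = 1951*√(-22 + (-15/4 + 5/16)) = 1951*√(-22 - 55/16) = 1951*√(-407/16) = 1951*(I*√407/4) = 1951*I*√407/4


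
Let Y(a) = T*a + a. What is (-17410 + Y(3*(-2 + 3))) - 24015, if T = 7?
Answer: -41401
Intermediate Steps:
Y(a) = 8*a (Y(a) = 7*a + a = 8*a)
(-17410 + Y(3*(-2 + 3))) - 24015 = (-17410 + 8*(3*(-2 + 3))) - 24015 = (-17410 + 8*(3*1)) - 24015 = (-17410 + 8*3) - 24015 = (-17410 + 24) - 24015 = -17386 - 24015 = -41401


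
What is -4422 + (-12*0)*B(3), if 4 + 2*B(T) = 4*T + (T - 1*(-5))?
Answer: -4422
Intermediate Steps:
B(T) = ½ + 5*T/2 (B(T) = -2 + (4*T + (T - 1*(-5)))/2 = -2 + (4*T + (T + 5))/2 = -2 + (4*T + (5 + T))/2 = -2 + (5 + 5*T)/2 = -2 + (5/2 + 5*T/2) = ½ + 5*T/2)
-4422 + (-12*0)*B(3) = -4422 + (-12*0)*(½ + (5/2)*3) = -4422 + 0*(½ + 15/2) = -4422 + 0*8 = -4422 + 0 = -4422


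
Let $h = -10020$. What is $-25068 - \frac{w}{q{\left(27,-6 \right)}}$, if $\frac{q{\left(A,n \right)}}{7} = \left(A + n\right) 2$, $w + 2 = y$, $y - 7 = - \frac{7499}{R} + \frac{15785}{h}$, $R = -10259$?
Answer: $- \frac{151520016283225}{6044356584} \approx -25068.0$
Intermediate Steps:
$y = \frac{126553585}{20559036}$ ($y = 7 + \left(- \frac{7499}{-10259} + \frac{15785}{-10020}\right) = 7 + \left(\left(-7499\right) \left(- \frac{1}{10259}\right) + 15785 \left(- \frac{1}{10020}\right)\right) = 7 + \left(\frac{7499}{10259} - \frac{3157}{2004}\right) = 7 - \frac{17359667}{20559036} = \frac{126553585}{20559036} \approx 6.1556$)
$w = \frac{85435513}{20559036}$ ($w = -2 + \frac{126553585}{20559036} = \frac{85435513}{20559036} \approx 4.1556$)
$q{\left(A,n \right)} = 14 A + 14 n$ ($q{\left(A,n \right)} = 7 \left(A + n\right) 2 = 7 \left(2 A + 2 n\right) = 14 A + 14 n$)
$-25068 - \frac{w}{q{\left(27,-6 \right)}} = -25068 - \frac{85435513}{20559036 \left(14 \cdot 27 + 14 \left(-6\right)\right)} = -25068 - \frac{85435513}{20559036 \left(378 - 84\right)} = -25068 - \frac{85435513}{20559036 \cdot 294} = -25068 - \frac{85435513}{20559036} \cdot \frac{1}{294} = -25068 - \frac{85435513}{6044356584} = - \frac{151520016283225}{6044356584}$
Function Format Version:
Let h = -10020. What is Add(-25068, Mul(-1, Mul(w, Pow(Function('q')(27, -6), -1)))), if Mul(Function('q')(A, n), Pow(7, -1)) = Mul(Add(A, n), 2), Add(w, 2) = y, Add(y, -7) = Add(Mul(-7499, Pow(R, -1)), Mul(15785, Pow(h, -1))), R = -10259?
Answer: Rational(-151520016283225, 6044356584) ≈ -25068.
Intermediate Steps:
y = Rational(126553585, 20559036) (y = Add(7, Add(Mul(-7499, Pow(-10259, -1)), Mul(15785, Pow(-10020, -1)))) = Add(7, Add(Mul(-7499, Rational(-1, 10259)), Mul(15785, Rational(-1, 10020)))) = Add(7, Add(Rational(7499, 10259), Rational(-3157, 2004))) = Add(7, Rational(-17359667, 20559036)) = Rational(126553585, 20559036) ≈ 6.1556)
w = Rational(85435513, 20559036) (w = Add(-2, Rational(126553585, 20559036)) = Rational(85435513, 20559036) ≈ 4.1556)
Function('q')(A, n) = Add(Mul(14, A), Mul(14, n)) (Function('q')(A, n) = Mul(7, Mul(Add(A, n), 2)) = Mul(7, Add(Mul(2, A), Mul(2, n))) = Add(Mul(14, A), Mul(14, n)))
Add(-25068, Mul(-1, Mul(w, Pow(Function('q')(27, -6), -1)))) = Add(-25068, Mul(-1, Mul(Rational(85435513, 20559036), Pow(Add(Mul(14, 27), Mul(14, -6)), -1)))) = Add(-25068, Mul(-1, Mul(Rational(85435513, 20559036), Pow(Add(378, -84), -1)))) = Add(-25068, Mul(-1, Mul(Rational(85435513, 20559036), Pow(294, -1)))) = Add(-25068, Mul(-1, Mul(Rational(85435513, 20559036), Rational(1, 294)))) = Add(-25068, Mul(-1, Rational(85435513, 6044356584))) = Add(-25068, Rational(-85435513, 6044356584)) = Rational(-151520016283225, 6044356584)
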